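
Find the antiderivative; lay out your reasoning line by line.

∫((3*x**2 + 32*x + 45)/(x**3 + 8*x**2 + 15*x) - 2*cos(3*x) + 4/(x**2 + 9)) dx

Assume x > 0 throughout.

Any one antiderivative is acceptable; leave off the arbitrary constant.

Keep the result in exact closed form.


Step 1. Rewrite: now ∫((3*x**2 + 32*x + 45)/(x**3 + 8*x**2 + 15*x)) dx + ∫(4/(x**2 + 9)) dx + ∫(-2*cos(3*x)) dx.
Step 2. Evaluate the standard form: now -2*sin(3*x)/3 + ∫((3*x**2 + 32*x + 45)/(x**3 + 8*x**2 + 15*x)) dx + ∫(4/(x**2 + 9)) dx.
Step 3. Decompose ∫((3*x**2 + 32*x + 45)/(x**3 + 8*x**2 + 15*x)) dx by partial fractions, (3*x**2 + 32*x + 45)/(x**3 + 8*x**2 + 15*x) = -4/(x + 5) + 4/(x + 3) + 3/x: now -2*sin(3*x)/3 + ∫(3/x) dx + ∫(4/(x + 3)) dx + ∫(-4/(x + 5)) dx + ∫(4/(x**2 + 9)) dx.
Step 4. Evaluate the standard form [assuming x > -5]: now -4*log(x + 5) - 2*sin(3*x)/3 + ∫(3/x) dx + ∫(4/(x + 3)) dx + ∫(4/(x**2 + 9)) dx.
Step 5. Evaluate the standard form [assuming x > -3]: now 4*log(x + 3) - 4*log(x + 5) - 2*sin(3*x)/3 + ∫(3/x) dx + ∫(4/(x**2 + 9)) dx.
Step 6. Evaluate the standard form [assuming x > 0]: now 3*log(x) + 4*log(x + 3) - 4*log(x + 5) - 2*sin(3*x)/3 + ∫(4/(x**2 + 9)) dx.
Step 7. Evaluate the standard form: now 3*log(x) + 4*log(x + 3) - 4*log(x + 5) - 2*sin(3*x)/3 + 4*atan(x/3)/3.
Answer: 3*log(x) + 4*log(x + 3) - 4*log(x + 5) - 2*sin(3*x)/3 + 4*atan(x/3)/3.


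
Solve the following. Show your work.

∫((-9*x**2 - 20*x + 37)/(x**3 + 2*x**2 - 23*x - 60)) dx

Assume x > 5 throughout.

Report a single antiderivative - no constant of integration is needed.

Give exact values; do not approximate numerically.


Step 1. Decompose ∫((-9*x**2 - 20*x + 37)/(x**3 + 2*x**2 - 23*x - 60)) dx by partial fractions, (-9*x**2 - 20*x + 37)/(x**3 + 2*x**2 - 23*x - 60) = -3/(x + 4) - 2/(x + 3) - 4/(x - 5): now ∫(-4/(x - 5)) dx + ∫(-2/(x + 3)) dx + ∫(-3/(x + 4)) dx.
Step 2. Evaluate the standard form [assuming x > -4]: now -3*log(x + 4) + ∫(-4/(x - 5)) dx + ∫(-2/(x + 3)) dx.
Step 3. Evaluate the standard form [assuming x > -3]: now -2*log(x + 3) - 3*log(x + 4) + ∫(-4/(x - 5)) dx.
Step 4. Evaluate the standard form [assuming x > 5]: now -4*log(x - 5) - 2*log(x + 3) - 3*log(x + 4).
Answer: -4*log(x - 5) - 2*log(x + 3) - 3*log(x + 4).


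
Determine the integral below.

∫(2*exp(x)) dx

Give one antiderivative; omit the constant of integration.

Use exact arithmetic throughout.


Answer: 2*exp(x).


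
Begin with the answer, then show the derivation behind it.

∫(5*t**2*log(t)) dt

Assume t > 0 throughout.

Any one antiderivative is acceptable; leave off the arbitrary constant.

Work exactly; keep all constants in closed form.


The answer is 5*t**3*log(t)/3 - 5*t**3/9.
Step 1. Integrate ∫(5*t**2*log(t)) dt by parts with u = log(t), dv = (5*t**2) dt, so v = 5*t**3/3 [assuming t > 0]: now 5*t**3*log(t)/3 + ∫(-5*t**2/3) dt.
Step 2. Evaluate the standard form: now 5*t**3*log(t)/3 - 5*t**3/9.
Answer: 5*t**3*log(t)/3 - 5*t**3/9.


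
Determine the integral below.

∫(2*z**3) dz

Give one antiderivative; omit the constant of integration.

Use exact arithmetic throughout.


Answer: z**4/2.


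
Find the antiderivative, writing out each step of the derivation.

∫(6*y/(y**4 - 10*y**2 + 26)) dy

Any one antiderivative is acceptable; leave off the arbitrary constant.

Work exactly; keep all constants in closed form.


Step 1. Substitute u = y**2 - 5, turning ∫(6*y/(y**4 - 10*y**2 + 26)) dy into ∫(3/(u**2 + 1)) du: now ∫(3/(u**2 + 1)) du.
Step 2. Evaluate the standard form: now 3*atan(u).
Step 3. Substitute back u = y**2 - 5: now 3*atan(y**2 - 5).
Answer: 3*atan(y**2 - 5).


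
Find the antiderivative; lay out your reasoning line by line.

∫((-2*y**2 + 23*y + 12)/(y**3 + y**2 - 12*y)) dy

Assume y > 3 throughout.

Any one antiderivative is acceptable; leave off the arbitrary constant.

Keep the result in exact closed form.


Step 1. Decompose ∫((-2*y**2 + 23*y + 12)/(y**3 + y**2 - 12*y)) dy by partial fractions, (-2*y**2 + 23*y + 12)/(y**3 + y**2 - 12*y) = -4/(y + 4) + 3/(y - 3) - 1/y: now ∫(-1/y) dy + ∫(3/(y - 3)) dy + ∫(-4/(y + 4)) dy.
Step 2. Evaluate the standard form [assuming y > -4]: now -4*log(y + 4) + ∫(-1/y) dy + ∫(3/(y - 3)) dy.
Step 3. Evaluate the standard form [assuming y > 3]: now 3*log(y - 3) - 4*log(y + 4) + ∫(-1/y) dy.
Step 4. Evaluate the standard form [assuming y > 0]: now -log(y) + 3*log(y - 3) - 4*log(y + 4).
Answer: -log(y) + 3*log(y - 3) - 4*log(y + 4).


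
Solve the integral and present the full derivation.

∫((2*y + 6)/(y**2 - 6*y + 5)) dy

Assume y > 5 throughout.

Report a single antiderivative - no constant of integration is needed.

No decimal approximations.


Step 1. Decompose ∫((2*y + 6)/(y**2 - 6*y + 5)) dy by partial fractions, (2*y + 6)/(y**2 - 6*y + 5) = -2/(y - 1) + 4/(y - 5): now ∫(4/(y - 5)) dy + ∫(-2/(y - 1)) dy.
Step 2. Evaluate the standard form [assuming y > 1]: now -2*log(y - 1) + ∫(4/(y - 5)) dy.
Step 3. Evaluate the standard form [assuming y > 5]: now 4*log(y - 5) - 2*log(y - 1).
Answer: 4*log(y - 5) - 2*log(y - 1).


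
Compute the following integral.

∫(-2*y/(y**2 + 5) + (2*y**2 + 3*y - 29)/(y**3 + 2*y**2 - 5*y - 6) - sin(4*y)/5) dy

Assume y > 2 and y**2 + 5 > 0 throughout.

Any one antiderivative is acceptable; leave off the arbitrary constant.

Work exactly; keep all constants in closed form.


Answer: -log(y - 2) + 5*log(y + 1) - 2*log(y + 3) - log(y**2 + 5) + cos(4*y)/20.


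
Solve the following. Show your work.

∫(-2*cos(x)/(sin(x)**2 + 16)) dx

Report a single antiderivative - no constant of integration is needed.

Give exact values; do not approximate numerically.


Step 1. Substitute u = sin(x), turning ∫(-2*cos(x)/(sin(x)**2 + 16)) dx into ∫(-2/(u**2 + 16)) du: now ∫(-2/(u**2 + 16)) du.
Step 2. Evaluate the standard form: now -atan(u/4)/2.
Step 3. Substitute back u = sin(x): now -atan(sin(x)/4)/2.
Answer: -atan(sin(x)/4)/2.


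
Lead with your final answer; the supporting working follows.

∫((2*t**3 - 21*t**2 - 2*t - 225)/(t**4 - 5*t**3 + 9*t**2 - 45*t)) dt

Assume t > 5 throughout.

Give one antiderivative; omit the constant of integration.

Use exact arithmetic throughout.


The answer is 5*log(t) - 3*log(t - 5) + 4*atan(t/3)/3.
Step 1. Decompose ∫((2*t**3 - 21*t**2 - 2*t - 225)/(t**4 - 5*t**3 + 9*t**2 - 45*t)) dt by partial fractions, (2*t**3 - 21*t**2 - 2*t - 225)/(t**4 - 5*t**3 + 9*t**2 - 45*t) = 4/(t**2 + 9) - 3/(t - 5) + 5/t: now ∫(5/t) dt + ∫(-3/(t - 5)) dt + ∫(4/(t**2 + 9)) dt.
Step 2. Evaluate the standard form [assuming t > 5]: now -3*log(t - 5) + ∫(5/t) dt + ∫(4/(t**2 + 9)) dt.
Step 3. Evaluate the standard form [assuming t > 0]: now 5*log(t) - 3*log(t - 5) + ∫(4/(t**2 + 9)) dt.
Step 4. Evaluate the standard form: now 5*log(t) - 3*log(t - 5) + 4*atan(t/3)/3.
Answer: 5*log(t) - 3*log(t - 5) + 4*atan(t/3)/3.


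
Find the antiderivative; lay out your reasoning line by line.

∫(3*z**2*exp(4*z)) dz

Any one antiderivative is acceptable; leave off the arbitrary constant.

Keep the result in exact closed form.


Step 1. Integrate ∫(3*z**2*exp(4*z)) dz by parts with u = z**2, dv = (3*exp(4*z)) dz, so v = 3*exp(4*z)/4: now 3*z**2*exp(4*z)/4 + ∫(-3*z*exp(4*z)/2) dz.
Step 2. Integrate ∫(-3*z*exp(4*z)/2) dz by parts with u = z, dv = (-3*exp(4*z)/2) dz, so v = -3*exp(4*z)/8: now 3*z**2*exp(4*z)/4 - 3*z*exp(4*z)/8 + ∫(3*exp(4*z)/8) dz.
Step 3. Evaluate the standard form: now 3*z**2*exp(4*z)/4 - 3*z*exp(4*z)/8 + 3*exp(4*z)/32.
Answer: 3*z**2*exp(4*z)/4 - 3*z*exp(4*z)/8 + 3*exp(4*z)/32.


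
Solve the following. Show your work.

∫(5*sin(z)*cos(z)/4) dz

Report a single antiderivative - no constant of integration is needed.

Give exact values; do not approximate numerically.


Step 1. Substitute u = sin(z), turning ∫(5*sin(z)*cos(z)/4) dz into ∫(5*u/4) du: now ∫(5*u/4) du.
Step 2. Evaluate the standard form: now 5*u**2/8.
Step 3. Substitute back u = sin(z): now 5*sin(z)**2/8.
Answer: 5*sin(z)**2/8.


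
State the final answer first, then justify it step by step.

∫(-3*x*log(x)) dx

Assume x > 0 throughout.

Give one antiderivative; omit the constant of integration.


The answer is -3*x**2*log(x)/2 + 3*x**2/4.
Step 1. Integrate ∫(-3*x*log(x)) dx by parts with u = log(x), dv = (-3*x) dx, so v = -3*x**2/2 [assuming x > 0]: now -3*x**2*log(x)/2 + ∫(3*x/2) dx.
Step 2. Evaluate the standard form: now -3*x**2*log(x)/2 + 3*x**2/4.
Answer: -3*x**2*log(x)/2 + 3*x**2/4.


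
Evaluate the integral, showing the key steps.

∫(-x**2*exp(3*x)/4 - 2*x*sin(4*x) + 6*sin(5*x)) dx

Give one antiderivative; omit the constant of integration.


Step 1. Rewrite: now ∫(-2*x*sin(4*x)) dx + ∫(-x**2*exp(3*x)/4) dx + ∫(6*sin(5*x)) dx.
Step 2. Evaluate the standard form: now -6*cos(5*x)/5 + ∫(-2*x*sin(4*x)) dx + ∫(-x**2*exp(3*x)/4) dx.
Step 3. Integrate ∫(-x**2*exp(3*x)/4) dx by parts with u = x**2, dv = (-exp(3*x)/4) dx, so v = -exp(3*x)/12: now -x**2*exp(3*x)/12 - 6*cos(5*x)/5 + ∫(x*exp(3*x)/6) dx + ∫(-2*x*sin(4*x)) dx.
Step 4. Integrate ∫(x*exp(3*x)/6) dx by parts with u = x, dv = (exp(3*x)/6) dx, so v = exp(3*x)/18: now -x**2*exp(3*x)/12 + x*exp(3*x)/18 - 6*cos(5*x)/5 + ∫(-2*x*sin(4*x)) dx + ∫(-exp(3*x)/18) dx.
Step 5. Evaluate the standard form: now -x**2*exp(3*x)/12 + x*exp(3*x)/18 - exp(3*x)/54 - 6*cos(5*x)/5 + ∫(-2*x*sin(4*x)) dx.
Step 6. Integrate ∫(-2*x*sin(4*x)) dx by parts with u = x, dv = (-2*sin(4*x)) dx, so v = cos(4*x)/2: now -x**2*exp(3*x)/12 + x*exp(3*x)/18 + x*cos(4*x)/2 - exp(3*x)/54 - 6*cos(5*x)/5 + ∫(-cos(4*x)/2) dx.
Step 7. Evaluate the standard form: now -x**2*exp(3*x)/12 + x*exp(3*x)/18 + x*cos(4*x)/2 - exp(3*x)/54 - sin(4*x)/8 - 6*cos(5*x)/5.
Answer: -x**2*exp(3*x)/12 + x*exp(3*x)/18 + x*cos(4*x)/2 - exp(3*x)/54 - sin(4*x)/8 - 6*cos(5*x)/5.


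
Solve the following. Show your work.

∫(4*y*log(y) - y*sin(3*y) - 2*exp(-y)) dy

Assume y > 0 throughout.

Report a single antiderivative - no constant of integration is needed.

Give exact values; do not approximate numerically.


Step 1. Rewrite: now ∫(4*y*log(y)) dy + ∫(-y*sin(3*y)) dy + ∫(-2*exp(-y)) dy.
Step 2. Integrate ∫(-y*sin(3*y)) dy by parts with u = y, dv = (-sin(3*y)) dy, so v = cos(3*y)/3: now y*cos(3*y)/3 + ∫(4*y*log(y)) dy + ∫(-2*exp(-y)) dy + ∫(-cos(3*y)/3) dy.
Step 3. Evaluate the standard form: now y*cos(3*y)/3 - sin(3*y)/9 + ∫(4*y*log(y)) dy + ∫(-2*exp(-y)) dy.
Step 4. Integrate ∫(4*y*log(y)) dy by parts with u = log(y), dv = (4*y) dy, so v = 2*y**2 [assuming y > 0]: now 2*y**2*log(y) + y*cos(3*y)/3 - sin(3*y)/9 + ∫(-2*y) dy + ∫(-2*exp(-y)) dy.
Step 5. Evaluate the standard form: now 2*y**2*log(y) - y**2 + y*cos(3*y)/3 - sin(3*y)/9 + ∫(-2*exp(-y)) dy.
Step 6. Evaluate the standard form: now 2*y**2*log(y) - y**2 + y*cos(3*y)/3 - sin(3*y)/9 + 2*exp(-y).
Answer: 2*y**2*log(y) - y**2 + y*cos(3*y)/3 - sin(3*y)/9 + 2*exp(-y).


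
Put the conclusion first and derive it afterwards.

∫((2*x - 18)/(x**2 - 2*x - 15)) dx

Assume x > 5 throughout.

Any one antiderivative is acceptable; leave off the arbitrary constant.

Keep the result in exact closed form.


The answer is -log(x - 5) + 3*log(x + 3).
Step 1. Decompose ∫((2*x - 18)/(x**2 - 2*x - 15)) dx by partial fractions, (2*x - 18)/(x**2 - 2*x - 15) = 3/(x + 3) - 1/(x - 5): now ∫(-1/(x - 5)) dx + ∫(3/(x + 3)) dx.
Step 2. Evaluate the standard form [assuming x > 5]: now -log(x - 5) + ∫(3/(x + 3)) dx.
Step 3. Evaluate the standard form [assuming x > -3]: now -log(x - 5) + 3*log(x + 3).
Answer: -log(x - 5) + 3*log(x + 3).


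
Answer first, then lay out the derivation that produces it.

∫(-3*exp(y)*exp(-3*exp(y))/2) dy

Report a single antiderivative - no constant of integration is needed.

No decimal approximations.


The answer is exp(-3*exp(y))/2.
Step 1. Substitute u = exp(y), turning ∫(-3*exp(y)*exp(-3*exp(y))/2) dy into ∫(-3*exp(-3*u)/2) du: now ∫(-3*exp(-3*u)/2) du.
Step 2. Evaluate the standard form: now exp(-3*u)/2.
Step 3. Substitute back u = exp(y): now exp(-3*exp(y))/2.
Answer: exp(-3*exp(y))/2.


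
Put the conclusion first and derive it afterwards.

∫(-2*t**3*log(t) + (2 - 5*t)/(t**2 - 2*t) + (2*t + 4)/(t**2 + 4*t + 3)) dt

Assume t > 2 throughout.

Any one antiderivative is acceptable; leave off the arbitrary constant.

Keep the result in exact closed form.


The answer is -t**4*log(t)/2 + t**4/8 - log(t) - 4*log(t - 2) + log(t + 1) + log(t + 3).
Step 1. Rewrite: now ∫(-2*t**3*log(t)) dt + ∫((2 - 5*t)/(t**2 - 2*t)) dt + ∫((2*t + 4)/(t**2 + 4*t + 3)) dt.
Step 2. Integrate ∫(-2*t**3*log(t)) dt by parts with u = log(t), dv = (-2*t**3) dt, so v = -t**4/2 [assuming t > 0]: now -t**4*log(t)/2 + ∫(t**3/2) dt + ∫((2 - 5*t)/(t**2 - 2*t)) dt + ∫((2*t + 4)/(t**2 + 4*t + 3)) dt.
Step 3. Evaluate the standard form: now -t**4*log(t)/2 + t**4/8 + ∫((2 - 5*t)/(t**2 - 2*t)) dt + ∫((2*t + 4)/(t**2 + 4*t + 3)) dt.
Step 4. Decompose ∫((2 - 5*t)/(t**2 - 2*t)) dt by partial fractions, (2 - 5*t)/(t**2 - 2*t) = -4/(t - 2) - 1/t: now -t**4*log(t)/2 + t**4/8 + ∫(-1/t) dt + ∫((2*t + 4)/(t**2 + 4*t + 3)) dt + ∫(-4/(t - 2)) dt.
Step 5. Evaluate the standard form [assuming t > 0]: now -t**4*log(t)/2 + t**4/8 - log(t) + ∫((2*t + 4)/(t**2 + 4*t + 3)) dt + ∫(-4/(t - 2)) dt.
Step 6. Evaluate the standard form [assuming t > 2]: now -t**4*log(t)/2 + t**4/8 - log(t) - 4*log(t - 2) + ∫((2*t + 4)/(t**2 + 4*t + 3)) dt.
Step 7. Decompose ∫((2*t + 4)/(t**2 + 4*t + 3)) dt by partial fractions, (2*t + 4)/(t**2 + 4*t + 3) = 1/(t + 3) + 1/(t + 1): now -t**4*log(t)/2 + t**4/8 - log(t) - 4*log(t - 2) + ∫(1/(t + 1)) dt + ∫(1/(t + 3)) dt.
Step 8. Evaluate the standard form [assuming t > -3]: now -t**4*log(t)/2 + t**4/8 - log(t) - 4*log(t - 2) + log(t + 3) + ∫(1/(t + 1)) dt.
Step 9. Evaluate the standard form [assuming t > -1]: now -t**4*log(t)/2 + t**4/8 - log(t) - 4*log(t - 2) + log(t + 1) + log(t + 3).
Answer: -t**4*log(t)/2 + t**4/8 - log(t) - 4*log(t - 2) + log(t + 1) + log(t + 3).


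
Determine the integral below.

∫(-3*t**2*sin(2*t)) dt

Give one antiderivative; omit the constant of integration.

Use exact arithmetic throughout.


Answer: 3*t**2*cos(2*t)/2 - 3*t*sin(2*t)/2 - 3*cos(2*t)/4.


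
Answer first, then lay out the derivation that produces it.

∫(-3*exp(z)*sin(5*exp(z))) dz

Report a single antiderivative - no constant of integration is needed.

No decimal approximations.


The answer is 3*cos(5*exp(z))/5.
Step 1. Substitute u = exp(z), turning ∫(-3*exp(z)*sin(5*exp(z))) dz into ∫(-3*sin(5*u)) du: now ∫(-3*sin(5*u)) du.
Step 2. Evaluate the standard form: now 3*cos(5*u)/5.
Step 3. Substitute back u = exp(z): now 3*cos(5*exp(z))/5.
Answer: 3*cos(5*exp(z))/5.


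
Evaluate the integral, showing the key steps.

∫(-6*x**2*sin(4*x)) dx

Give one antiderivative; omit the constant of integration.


Step 1. Integrate ∫(-6*x**2*sin(4*x)) dx by parts with u = x**2, dv = (-6*sin(4*x)) dx, so v = 3*cos(4*x)/2: now 3*x**2*cos(4*x)/2 + ∫(-3*x*cos(4*x)) dx.
Step 2. Integrate ∫(-3*x*cos(4*x)) dx by parts with u = x, dv = (-3*cos(4*x)) dx, so v = -3*sin(4*x)/4: now 3*x**2*cos(4*x)/2 - 3*x*sin(4*x)/4 + ∫(3*sin(4*x)/4) dx.
Step 3. Evaluate the standard form: now 3*x**2*cos(4*x)/2 - 3*x*sin(4*x)/4 - 3*cos(4*x)/16.
Answer: 3*x**2*cos(4*x)/2 - 3*x*sin(4*x)/4 - 3*cos(4*x)/16.


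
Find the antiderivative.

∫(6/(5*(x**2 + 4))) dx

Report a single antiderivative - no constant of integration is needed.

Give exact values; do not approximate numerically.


Answer: 3*atan(x/2)/5.


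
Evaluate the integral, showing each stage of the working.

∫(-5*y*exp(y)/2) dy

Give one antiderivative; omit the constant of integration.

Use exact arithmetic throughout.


Step 1. Integrate ∫(-5*y*exp(y)/2) dy by parts with u = y, dv = (-5*exp(y)/2) dy, so v = -5*exp(y)/2: now -5*y*exp(y)/2 + ∫(5*exp(y)/2) dy.
Step 2. Evaluate the standard form: now -5*y*exp(y)/2 + 5*exp(y)/2.
Answer: -5*y*exp(y)/2 + 5*exp(y)/2.


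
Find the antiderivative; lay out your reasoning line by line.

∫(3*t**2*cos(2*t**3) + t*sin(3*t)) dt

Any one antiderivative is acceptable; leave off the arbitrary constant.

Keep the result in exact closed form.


Step 1. Rewrite: now ∫(t*sin(3*t)) dt + ∫(3*t**2*cos(2*t**3)) dt.
Step 2. Integrate ∫(t*sin(3*t)) dt by parts with u = t, dv = (sin(3*t)) dt, so v = -cos(3*t)/3: now -t*cos(3*t)/3 + ∫(3*t**2*cos(2*t**3)) dt + ∫(cos(3*t)/3) dt.
Step 3. Evaluate the standard form: now -t*cos(3*t)/3 + sin(3*t)/9 + ∫(3*t**2*cos(2*t**3)) dt.
Step 4. Substitute u = t**3, turning ∫(3*t**2*cos(2*t**3)) dt into ∫(cos(2*u)) du: now -t*cos(3*t)/3 + sin(3*t)/9 + ∫(cos(2*u)) du.
Step 5. Evaluate the standard form: now -t*cos(3*t)/3 + sin(3*t)/9 + sin(2*u)/2.
Step 6. Substitute back u = t**3: now -t*cos(3*t)/3 + sin(3*t)/9 + sin(2*t**3)/2.
Answer: -t*cos(3*t)/3 + sin(3*t)/9 + sin(2*t**3)/2.


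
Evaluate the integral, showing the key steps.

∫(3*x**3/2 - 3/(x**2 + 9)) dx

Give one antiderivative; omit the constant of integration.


Step 1. Rewrite: now ∫(3*x**3/2) dx + ∫(-3/(x**2 + 9)) dx.
Step 2. Evaluate the standard form: now 3*x**4/8 + ∫(-3/(x**2 + 9)) dx.
Step 3. Evaluate the standard form: now 3*x**4/8 - atan(x/3).
Answer: 3*x**4/8 - atan(x/3).


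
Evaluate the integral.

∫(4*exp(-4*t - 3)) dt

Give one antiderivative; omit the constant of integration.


Answer: -exp(-4*t - 3).


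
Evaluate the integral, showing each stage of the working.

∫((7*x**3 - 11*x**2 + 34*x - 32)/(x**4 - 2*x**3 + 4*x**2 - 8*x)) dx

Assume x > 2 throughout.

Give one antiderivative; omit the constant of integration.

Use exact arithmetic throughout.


Step 1. Decompose ∫((7*x**3 - 11*x**2 + 34*x - 32)/(x**4 - 2*x**3 + 4*x**2 - 8*x)) dx by partial fractions, (7*x**3 - 11*x**2 + 34*x - 32)/(x**4 - 2*x**3 + 4*x**2 - 8*x) = -3/(x**2 + 4) + 3/(x - 2) + 4/x: now ∫(4/x) dx + ∫(3/(x - 2)) dx + ∫(-3/(x**2 + 4)) dx.
Step 2. Evaluate the standard form [assuming x > 0]: now 4*log(x) + ∫(3/(x - 2)) dx + ∫(-3/(x**2 + 4)) dx.
Step 3. Evaluate the standard form [assuming x > 2]: now 4*log(x) + 3*log(x - 2) + ∫(-3/(x**2 + 4)) dx.
Step 4. Evaluate the standard form: now 4*log(x) + 3*log(x - 2) - 3*atan(x/2)/2.
Answer: 4*log(x) + 3*log(x - 2) - 3*atan(x/2)/2.


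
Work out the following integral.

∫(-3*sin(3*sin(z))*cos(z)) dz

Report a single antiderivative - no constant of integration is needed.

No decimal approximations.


Answer: cos(3*sin(z)).


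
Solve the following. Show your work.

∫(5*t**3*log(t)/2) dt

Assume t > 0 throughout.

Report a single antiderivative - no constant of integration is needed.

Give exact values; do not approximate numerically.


Step 1. Integrate ∫(5*t**3*log(t)/2) dt by parts with u = log(t), dv = (5*t**3/2) dt, so v = 5*t**4/8 [assuming t > 0]: now 5*t**4*log(t)/8 + ∫(-5*t**3/8) dt.
Step 2. Evaluate the standard form: now 5*t**4*log(t)/8 - 5*t**4/32.
Answer: 5*t**4*log(t)/8 - 5*t**4/32.


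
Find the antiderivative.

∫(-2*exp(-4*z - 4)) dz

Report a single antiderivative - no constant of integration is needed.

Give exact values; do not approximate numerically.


Answer: exp(-4*z - 4)/2.


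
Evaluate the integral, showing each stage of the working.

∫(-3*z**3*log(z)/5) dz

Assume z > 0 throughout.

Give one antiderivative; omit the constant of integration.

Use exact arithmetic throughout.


Step 1. Integrate ∫(-3*z**3*log(z)/5) dz by parts with u = log(z), dv = (-3*z**3/5) dz, so v = -3*z**4/20 [assuming z > 0]: now -3*z**4*log(z)/20 + ∫(3*z**3/20) dz.
Step 2. Evaluate the standard form: now -3*z**4*log(z)/20 + 3*z**4/80.
Answer: -3*z**4*log(z)/20 + 3*z**4/80.


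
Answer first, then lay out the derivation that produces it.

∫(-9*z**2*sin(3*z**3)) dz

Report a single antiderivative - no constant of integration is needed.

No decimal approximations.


The answer is cos(3*z**3).
Step 1. Substitute u = z**3, turning ∫(-9*z**2*sin(3*z**3)) dz into ∫(-3*sin(3*u)) du: now ∫(-3*sin(3*u)) du.
Step 2. Evaluate the standard form: now cos(3*u).
Step 3. Substitute back u = z**3: now cos(3*z**3).
Answer: cos(3*z**3).


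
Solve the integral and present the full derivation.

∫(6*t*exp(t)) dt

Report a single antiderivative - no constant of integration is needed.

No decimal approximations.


Step 1. Integrate ∫(6*t*exp(t)) dt by parts with u = t, dv = (6*exp(t)) dt, so v = 6*exp(t): now 6*t*exp(t) + ∫(-6*exp(t)) dt.
Step 2. Evaluate the standard form: now 6*t*exp(t) - 6*exp(t).
Answer: 6*t*exp(t) - 6*exp(t).


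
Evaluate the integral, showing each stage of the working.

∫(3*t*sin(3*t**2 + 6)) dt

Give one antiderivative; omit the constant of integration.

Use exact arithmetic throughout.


Step 1. Substitute u = t**2 + 2, turning ∫(3*t*sin(3*t**2 + 6)) dt into ∫(3*sin(3*u)/2) du: now ∫(3*sin(3*u)/2) du.
Step 2. Evaluate the standard form: now -cos(3*u)/2.
Step 3. Substitute back u = t**2 + 2: now -cos(3*t**2 + 6)/2.
Answer: -cos(3*t**2 + 6)/2.


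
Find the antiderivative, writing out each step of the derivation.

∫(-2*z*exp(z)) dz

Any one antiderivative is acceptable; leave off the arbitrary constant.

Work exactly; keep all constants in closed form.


Step 1. Integrate ∫(-2*z*exp(z)) dz by parts with u = z, dv = (-2*exp(z)) dz, so v = -2*exp(z): now -2*z*exp(z) + ∫(2*exp(z)) dz.
Step 2. Evaluate the standard form: now -2*z*exp(z) + 2*exp(z).
Answer: -2*z*exp(z) + 2*exp(z).


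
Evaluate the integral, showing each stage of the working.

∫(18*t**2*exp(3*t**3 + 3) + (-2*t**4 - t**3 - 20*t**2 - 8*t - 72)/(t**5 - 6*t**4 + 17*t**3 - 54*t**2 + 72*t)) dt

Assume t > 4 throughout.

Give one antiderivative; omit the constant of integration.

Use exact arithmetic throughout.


Step 1. Rewrite: now ∫(18*t**2*exp(3*t**3 + 3)) dt + ∫((-2*t**4 - t**3 - 20*t**2 - 8*t - 72)/(t**5 - 6*t**4 + 17*t**3 - 54*t**2 + 72*t)) dt.
Step 2. Substitute u = t**3 + 1, turning ∫(18*t**2*exp(3*t**3 + 3)) dt into ∫(6*exp(3*u)) du: now ∫((-2*t**4 - t**3 - 20*t**2 - 8*t - 72)/(t**5 - 6*t**4 + 17*t**3 - 54*t**2 + 72*t)) dt + ∫(6*exp(3*u)) du.
Step 3. Evaluate the standard form: now 2*exp(3*u) + ∫((-2*t**4 - t**3 - 20*t**2 - 8*t - 72)/(t**5 - 6*t**4 + 17*t**3 - 54*t**2 + 72*t)) dt.
Step 4. Substitute back u = t**3 + 1: now 2*exp(3*t**3 + 3) + ∫((-2*t**4 - t**3 - 20*t**2 - 8*t - 72)/(t**5 - 6*t**4 + 17*t**3 - 54*t**2 + 72*t)) dt.
Step 5. Decompose ∫((-2*t**4 - t**3 - 20*t**2 - 8*t - 72)/(t**5 - 6*t**4 + 17*t**3 - 54*t**2 + 72*t)) dt by partial fractions, (-2*t**4 - t**3 - 20*t**2 - 8*t - 72)/(t**5 - 6*t**4 + 17*t**3 - 54*t**2 + 72*t) = -1/(t**2 + 9) + 4/(t - 2) - 5/(t - 4) - 1/t: now 2*exp(3*t**3 + 3) + ∫(-1/t) dt + ∫(-5/(t - 4)) dt + ∫(4/(t - 2)) dt + ∫(-1/(t**2 + 9)) dt.
Step 6. Evaluate the standard form [assuming t > 0]: now 2*exp(3*t**3 + 3) - log(t) + ∫(-5/(t - 4)) dt + ∫(4/(t - 2)) dt + ∫(-1/(t**2 + 9)) dt.
Step 7. Evaluate the standard form [assuming t > 4]: now 2*exp(3*t**3 + 3) - log(t) - 5*log(t - 4) + ∫(4/(t - 2)) dt + ∫(-1/(t**2 + 9)) dt.
Step 8. Evaluate the standard form [assuming t > 2]: now 2*exp(3*t**3 + 3) - log(t) - 5*log(t - 4) + 4*log(t - 2) + ∫(-1/(t**2 + 9)) dt.
Step 9. Evaluate the standard form: now 2*exp(3*t**3 + 3) - log(t) - 5*log(t - 4) + 4*log(t - 2) - atan(t/3)/3.
Answer: 2*exp(3*t**3 + 3) - log(t) - 5*log(t - 4) + 4*log(t - 2) - atan(t/3)/3.


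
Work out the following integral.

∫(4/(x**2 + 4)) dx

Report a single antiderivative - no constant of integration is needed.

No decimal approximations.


Answer: 2*atan(x/2).


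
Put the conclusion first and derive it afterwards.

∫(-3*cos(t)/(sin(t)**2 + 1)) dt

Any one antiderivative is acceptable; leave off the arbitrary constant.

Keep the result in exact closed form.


The answer is -3*atan(sin(t)).
Step 1. Substitute u = sin(t), turning ∫(-3*cos(t)/(sin(t)**2 + 1)) dt into ∫(-3/(u**2 + 1)) du: now ∫(-3/(u**2 + 1)) du.
Step 2. Evaluate the standard form: now -3*atan(u).
Step 3. Substitute back u = sin(t): now -3*atan(sin(t)).
Answer: -3*atan(sin(t)).


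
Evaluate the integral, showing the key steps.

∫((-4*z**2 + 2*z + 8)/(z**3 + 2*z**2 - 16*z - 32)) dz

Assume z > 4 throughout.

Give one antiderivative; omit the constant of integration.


Step 1. Decompose ∫((-4*z**2 + 2*z + 8)/(z**3 + 2*z**2 - 16*z - 32)) dz by partial fractions, (-4*z**2 + 2*z + 8)/(z**3 + 2*z**2 - 16*z - 32) = -4/(z + 4) + 1/(z + 2) - 1/(z - 4): now ∫(-1/(z - 4)) dz + ∫(1/(z + 2)) dz + ∫(-4/(z + 4)) dz.
Step 2. Evaluate the standard form [assuming z > -2]: now log(z + 2) + ∫(-1/(z - 4)) dz + ∫(-4/(z + 4)) dz.
Step 3. Evaluate the standard form [assuming z > -4]: now log(z + 2) - 4*log(z + 4) + ∫(-1/(z - 4)) dz.
Step 4. Evaluate the standard form [assuming z > 4]: now -log(z - 4) + log(z + 2) - 4*log(z + 4).
Answer: -log(z - 4) + log(z + 2) - 4*log(z + 4).


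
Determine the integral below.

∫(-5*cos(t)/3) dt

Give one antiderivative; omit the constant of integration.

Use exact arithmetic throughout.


Answer: -5*sin(t)/3.


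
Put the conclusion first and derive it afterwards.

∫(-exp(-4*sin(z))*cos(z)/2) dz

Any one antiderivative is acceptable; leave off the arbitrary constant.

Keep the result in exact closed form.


The answer is exp(-4*sin(z))/8.
Step 1. Substitute u = sin(z), turning ∫(-exp(-4*sin(z))*cos(z)/2) dz into ∫(-exp(-4*u)/2) du: now ∫(-exp(-4*u)/2) du.
Step 2. Evaluate the standard form: now exp(-4*u)/8.
Step 3. Substitute back u = sin(z): now exp(-4*sin(z))/8.
Answer: exp(-4*sin(z))/8.


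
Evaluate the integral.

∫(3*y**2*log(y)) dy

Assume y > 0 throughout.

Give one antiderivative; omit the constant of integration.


Answer: y**3*log(y) - y**3/3.


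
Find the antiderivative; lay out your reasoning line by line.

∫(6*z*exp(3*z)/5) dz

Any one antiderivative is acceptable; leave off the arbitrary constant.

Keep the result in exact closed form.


Step 1. Integrate ∫(6*z*exp(3*z)/5) dz by parts with u = z, dv = (6*exp(3*z)/5) dz, so v = 2*exp(3*z)/5: now 2*z*exp(3*z)/5 + ∫(-2*exp(3*z)/5) dz.
Step 2. Evaluate the standard form: now 2*z*exp(3*z)/5 - 2*exp(3*z)/15.
Answer: 2*z*exp(3*z)/5 - 2*exp(3*z)/15.


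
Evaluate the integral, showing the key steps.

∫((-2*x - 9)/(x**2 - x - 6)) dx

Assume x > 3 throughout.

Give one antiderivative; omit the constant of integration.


Step 1. Decompose ∫((-2*x - 9)/(x**2 - x - 6)) dx by partial fractions, (-2*x - 9)/(x**2 - x - 6) = 1/(x + 2) - 3/(x - 3): now ∫(-3/(x - 3)) dx + ∫(1/(x + 2)) dx.
Step 2. Evaluate the standard form [assuming x > -2]: now log(x + 2) + ∫(-3/(x - 3)) dx.
Step 3. Evaluate the standard form [assuming x > 3]: now -3*log(x - 3) + log(x + 2).
Answer: -3*log(x - 3) + log(x + 2).


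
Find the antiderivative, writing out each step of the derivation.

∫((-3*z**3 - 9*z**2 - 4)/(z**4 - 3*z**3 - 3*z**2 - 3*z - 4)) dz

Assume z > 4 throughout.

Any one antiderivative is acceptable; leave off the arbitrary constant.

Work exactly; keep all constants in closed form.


Step 1. Decompose ∫((-3*z**3 - 9*z**2 - 4)/(z**4 - 3*z**3 - 3*z**2 - 3*z - 4)) dz by partial fractions, (-3*z**3 - 9*z**2 - 4)/(z**4 - 3*z**3 - 3*z**2 - 3*z - 4) = -1/(z**2 + 1) + 1/(z + 1) - 4/(z - 4): now ∫(-4/(z - 4)) dz + ∫(1/(z + 1)) dz + ∫(-1/(z**2 + 1)) dz.
Step 2. Evaluate the standard form [assuming z > 4]: now -4*log(z - 4) + ∫(1/(z + 1)) dz + ∫(-1/(z**2 + 1)) dz.
Step 3. Evaluate the standard form [assuming z > -1]: now -4*log(z - 4) + log(z + 1) + ∫(-1/(z**2 + 1)) dz.
Step 4. Evaluate the standard form: now -4*log(z - 4) + log(z + 1) - atan(z).
Answer: -4*log(z - 4) + log(z + 1) - atan(z).


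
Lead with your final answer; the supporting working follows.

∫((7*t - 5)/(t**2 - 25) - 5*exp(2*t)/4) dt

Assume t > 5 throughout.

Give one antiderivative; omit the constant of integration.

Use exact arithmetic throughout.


The answer is -5*exp(2*t)/8 + 3*log(t - 5) + 4*log(t + 5).
Step 1. Rewrite: now ∫((7*t - 5)/(t**2 - 25)) dt + ∫(-5*exp(2*t)/4) dt.
Step 2. Evaluate the standard form: now -5*exp(2*t)/8 + ∫((7*t - 5)/(t**2 - 25)) dt.
Step 3. Decompose ∫((7*t - 5)/(t**2 - 25)) dt by partial fractions, (7*t - 5)/(t**2 - 25) = 4/(t + 5) + 3/(t - 5): now -5*exp(2*t)/8 + ∫(3/(t - 5)) dt + ∫(4/(t + 5)) dt.
Step 4. Evaluate the standard form [assuming t > 5]: now -5*exp(2*t)/8 + 3*log(t - 5) + ∫(4/(t + 5)) dt.
Step 5. Evaluate the standard form [assuming t > -5]: now -5*exp(2*t)/8 + 3*log(t - 5) + 4*log(t + 5).
Answer: -5*exp(2*t)/8 + 3*log(t - 5) + 4*log(t + 5).


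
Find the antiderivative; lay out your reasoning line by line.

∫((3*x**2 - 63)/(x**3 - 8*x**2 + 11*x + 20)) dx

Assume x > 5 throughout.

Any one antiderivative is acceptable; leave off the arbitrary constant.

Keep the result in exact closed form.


Step 1. Decompose ∫((3*x**2 - 63)/(x**3 - 8*x**2 + 11*x + 20)) dx by partial fractions, (3*x**2 - 63)/(x**3 - 8*x**2 + 11*x + 20) = -2/(x + 1) + 3/(x - 4) + 2/(x - 5): now ∫(2/(x - 5)) dx + ∫(3/(x - 4)) dx + ∫(-2/(x + 1)) dx.
Step 2. Evaluate the standard form [assuming x > 4]: now 3*log(x - 4) + ∫(2/(x - 5)) dx + ∫(-2/(x + 1)) dx.
Step 3. Evaluate the standard form [assuming x > 5]: now 2*log(x - 5) + 3*log(x - 4) + ∫(-2/(x + 1)) dx.
Step 4. Evaluate the standard form [assuming x > -1]: now 2*log(x - 5) + 3*log(x - 4) - 2*log(x + 1).
Answer: 2*log(x - 5) + 3*log(x - 4) - 2*log(x + 1).


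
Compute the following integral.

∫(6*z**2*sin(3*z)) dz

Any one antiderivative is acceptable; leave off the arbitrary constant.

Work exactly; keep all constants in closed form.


Answer: -2*z**2*cos(3*z) + 4*z*sin(3*z)/3 + 4*cos(3*z)/9.


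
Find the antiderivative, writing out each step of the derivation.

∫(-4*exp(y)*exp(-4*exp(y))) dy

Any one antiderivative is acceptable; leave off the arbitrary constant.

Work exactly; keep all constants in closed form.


Step 1. Substitute u = exp(y), turning ∫(-4*exp(y)*exp(-4*exp(y))) dy into ∫(-4*exp(-4*u)) du: now ∫(-4*exp(-4*u)) du.
Step 2. Evaluate the standard form: now exp(-4*u).
Step 3. Substitute back u = exp(y): now exp(-4*exp(y)).
Answer: exp(-4*exp(y)).


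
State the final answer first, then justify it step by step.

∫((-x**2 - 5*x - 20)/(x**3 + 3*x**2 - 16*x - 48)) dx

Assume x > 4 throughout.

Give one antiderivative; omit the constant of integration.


The answer is -log(x - 4) + 2*log(x + 3) - 2*log(x + 4).
Step 1. Decompose ∫((-x**2 - 5*x - 20)/(x**3 + 3*x**2 - 16*x - 48)) dx by partial fractions, (-x**2 - 5*x - 20)/(x**3 + 3*x**2 - 16*x - 48) = -2/(x + 4) + 2/(x + 3) - 1/(x - 4): now ∫(-1/(x - 4)) dx + ∫(2/(x + 3)) dx + ∫(-2/(x + 4)) dx.
Step 2. Evaluate the standard form [assuming x > -3]: now 2*log(x + 3) + ∫(-1/(x - 4)) dx + ∫(-2/(x + 4)) dx.
Step 3. Evaluate the standard form [assuming x > -4]: now 2*log(x + 3) - 2*log(x + 4) + ∫(-1/(x - 4)) dx.
Step 4. Evaluate the standard form [assuming x > 4]: now -log(x - 4) + 2*log(x + 3) - 2*log(x + 4).
Answer: -log(x - 4) + 2*log(x + 3) - 2*log(x + 4).


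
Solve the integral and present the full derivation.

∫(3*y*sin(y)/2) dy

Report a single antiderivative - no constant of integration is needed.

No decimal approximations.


Step 1. Integrate ∫(3*y*sin(y)/2) dy by parts with u = y, dv = (3*sin(y)/2) dy, so v = -3*cos(y)/2: now -3*y*cos(y)/2 + ∫(3*cos(y)/2) dy.
Step 2. Evaluate the standard form: now -3*y*cos(y)/2 + 3*sin(y)/2.
Answer: -3*y*cos(y)/2 + 3*sin(y)/2.


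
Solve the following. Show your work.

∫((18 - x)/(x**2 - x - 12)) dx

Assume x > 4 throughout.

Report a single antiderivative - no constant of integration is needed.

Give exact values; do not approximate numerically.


Step 1. Decompose ∫((18 - x)/(x**2 - x - 12)) dx by partial fractions, (18 - x)/(x**2 - x - 12) = -3/(x + 3) + 2/(x - 4): now ∫(2/(x - 4)) dx + ∫(-3/(x + 3)) dx.
Step 2. Evaluate the standard form [assuming x > -3]: now -3*log(x + 3) + ∫(2/(x - 4)) dx.
Step 3. Evaluate the standard form [assuming x > 4]: now 2*log(x - 4) - 3*log(x + 3).
Answer: 2*log(x - 4) - 3*log(x + 3).


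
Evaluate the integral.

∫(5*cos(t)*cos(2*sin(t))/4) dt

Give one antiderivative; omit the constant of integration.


Answer: 5*sin(2*sin(t))/8.


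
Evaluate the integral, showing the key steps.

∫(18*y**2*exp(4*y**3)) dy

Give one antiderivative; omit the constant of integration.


Step 1. Substitute u = y**3, turning ∫(18*y**2*exp(4*y**3)) dy into ∫(6*exp(4*u)) du: now ∫(6*exp(4*u)) du.
Step 2. Evaluate the standard form: now 3*exp(4*u)/2.
Step 3. Substitute back u = y**3: now 3*exp(4*y**3)/2.
Answer: 3*exp(4*y**3)/2.


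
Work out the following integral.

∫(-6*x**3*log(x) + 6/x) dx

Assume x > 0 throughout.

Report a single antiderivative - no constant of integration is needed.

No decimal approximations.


Answer: -3*x**4*log(x)/2 + 3*x**4/8 + 6*log(x).


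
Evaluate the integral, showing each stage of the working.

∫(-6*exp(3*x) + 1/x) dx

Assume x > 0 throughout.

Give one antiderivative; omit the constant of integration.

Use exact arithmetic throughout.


Step 1. Rewrite: now ∫(1/x) dx + ∫(-6*exp(3*x)) dx.
Step 2. Evaluate the standard form [assuming x > 0]: now log(x) + ∫(-6*exp(3*x)) dx.
Step 3. Evaluate the standard form: now -2*exp(3*x) + log(x).
Answer: -2*exp(3*x) + log(x).


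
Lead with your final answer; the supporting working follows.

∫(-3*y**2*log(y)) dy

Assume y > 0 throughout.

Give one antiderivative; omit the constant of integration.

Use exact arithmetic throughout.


The answer is -y**3*log(y) + y**3/3.
Step 1. Integrate ∫(-3*y**2*log(y)) dy by parts with u = log(y), dv = (-3*y**2) dy, so v = -y**3 [assuming y > 0]: now -y**3*log(y) + ∫(y**2) dy.
Step 2. Evaluate the standard form: now -y**3*log(y) + y**3/3.
Answer: -y**3*log(y) + y**3/3.


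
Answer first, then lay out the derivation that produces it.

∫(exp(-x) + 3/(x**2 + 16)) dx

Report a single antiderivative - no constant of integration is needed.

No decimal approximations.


The answer is 3*atan(x/4)/4 - exp(-x).
Step 1. Rewrite: now ∫(3/(x**2 + 16)) dx + ∫(exp(-x)) dx.
Step 2. Evaluate the standard form: now 3*atan(x/4)/4 + ∫(exp(-x)) dx.
Step 3. Evaluate the standard form: now 3*atan(x/4)/4 - exp(-x).
Answer: 3*atan(x/4)/4 - exp(-x).


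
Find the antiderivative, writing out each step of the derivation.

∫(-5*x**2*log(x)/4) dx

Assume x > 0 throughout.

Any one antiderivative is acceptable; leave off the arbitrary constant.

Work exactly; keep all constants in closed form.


Step 1. Integrate ∫(-5*x**2*log(x)/4) dx by parts with u = log(x), dv = (-5*x**2/4) dx, so v = -5*x**3/12 [assuming x > 0]: now -5*x**3*log(x)/12 + ∫(5*x**2/12) dx.
Step 2. Evaluate the standard form: now -5*x**3*log(x)/12 + 5*x**3/36.
Answer: -5*x**3*log(x)/12 + 5*x**3/36.


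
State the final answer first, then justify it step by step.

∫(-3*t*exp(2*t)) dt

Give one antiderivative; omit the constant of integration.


The answer is -3*t*exp(2*t)/2 + 3*exp(2*t)/4.
Step 1. Integrate ∫(-3*t*exp(2*t)) dt by parts with u = t, dv = (-3*exp(2*t)) dt, so v = -3*exp(2*t)/2: now -3*t*exp(2*t)/2 + ∫(3*exp(2*t)/2) dt.
Step 2. Evaluate the standard form: now -3*t*exp(2*t)/2 + 3*exp(2*t)/4.
Answer: -3*t*exp(2*t)/2 + 3*exp(2*t)/4.


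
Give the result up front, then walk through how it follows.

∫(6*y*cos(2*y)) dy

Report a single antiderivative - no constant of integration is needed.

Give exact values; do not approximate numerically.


The answer is 3*y*sin(2*y) + 3*cos(2*y)/2.
Step 1. Integrate ∫(6*y*cos(2*y)) dy by parts with u = y, dv = (6*cos(2*y)) dy, so v = 3*sin(2*y): now 3*y*sin(2*y) + ∫(-3*sin(2*y)) dy.
Step 2. Evaluate the standard form: now 3*y*sin(2*y) + 3*cos(2*y)/2.
Answer: 3*y*sin(2*y) + 3*cos(2*y)/2.


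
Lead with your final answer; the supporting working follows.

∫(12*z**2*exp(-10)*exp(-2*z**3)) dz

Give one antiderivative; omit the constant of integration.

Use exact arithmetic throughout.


The answer is -2*exp(-2*z**3 - 10).
Step 1. Substitute u = z**3 + 5, turning ∫(12*z**2*exp(-10)*exp(-2*z**3)) dz into ∫(4*exp(-2*u)) du: now ∫(4*exp(-2*u)) du.
Step 2. Evaluate the standard form: now -2*exp(-2*u).
Step 3. Substitute back u = z**3 + 5: now -2*exp(-2*z**3 - 10).
Answer: -2*exp(-2*z**3 - 10).


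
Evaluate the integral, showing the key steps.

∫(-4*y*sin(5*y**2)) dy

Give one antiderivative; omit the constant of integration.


Step 1. Substitute u = y**2, turning ∫(-4*y*sin(5*y**2)) dy into ∫(-2*sin(5*u)) du: now ∫(-2*sin(5*u)) du.
Step 2. Evaluate the standard form: now 2*cos(5*u)/5.
Step 3. Substitute back u = y**2: now 2*cos(5*y**2)/5.
Answer: 2*cos(5*y**2)/5.


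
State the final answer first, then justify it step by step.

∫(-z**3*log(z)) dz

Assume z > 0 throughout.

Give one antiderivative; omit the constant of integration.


The answer is -z**4*log(z)/4 + z**4/16.
Step 1. Integrate ∫(-z**3*log(z)) dz by parts with u = log(z), dv = (-z**3) dz, so v = -z**4/4 [assuming z > 0]: now -z**4*log(z)/4 + ∫(z**3/4) dz.
Step 2. Evaluate the standard form: now -z**4*log(z)/4 + z**4/16.
Answer: -z**4*log(z)/4 + z**4/16.


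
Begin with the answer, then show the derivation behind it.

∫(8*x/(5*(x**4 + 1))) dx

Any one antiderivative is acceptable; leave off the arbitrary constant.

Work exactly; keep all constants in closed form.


The answer is 4*atan(x**2)/5.
Step 1. Substitute u = x**2, turning ∫(8*x/(5*(x**4 + 1))) dx into ∫(4/(5*(u**2 + 1))) du: now ∫(4/(5*(u**2 + 1))) du.
Step 2. Evaluate the standard form: now 4*atan(u)/5.
Step 3. Substitute back u = x**2: now 4*atan(x**2)/5.
Answer: 4*atan(x**2)/5.


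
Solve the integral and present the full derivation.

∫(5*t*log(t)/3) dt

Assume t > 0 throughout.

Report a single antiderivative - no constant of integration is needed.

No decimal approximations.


Step 1. Integrate ∫(5*t*log(t)/3) dt by parts with u = log(t), dv = (5*t/3) dt, so v = 5*t**2/6 [assuming t > 0]: now 5*t**2*log(t)/6 + ∫(-5*t/6) dt.
Step 2. Evaluate the standard form: now 5*t**2*log(t)/6 - 5*t**2/12.
Answer: 5*t**2*log(t)/6 - 5*t**2/12.


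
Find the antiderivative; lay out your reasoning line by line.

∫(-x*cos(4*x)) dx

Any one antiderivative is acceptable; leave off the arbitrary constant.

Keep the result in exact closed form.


Step 1. Integrate ∫(-x*cos(4*x)) dx by parts with u = x, dv = (-cos(4*x)) dx, so v = -sin(4*x)/4: now -x*sin(4*x)/4 + ∫(sin(4*x)/4) dx.
Step 2. Evaluate the standard form: now -x*sin(4*x)/4 - cos(4*x)/16.
Answer: -x*sin(4*x)/4 - cos(4*x)/16.


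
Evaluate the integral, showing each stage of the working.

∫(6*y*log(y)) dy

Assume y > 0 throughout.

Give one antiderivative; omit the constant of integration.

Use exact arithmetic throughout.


Step 1. Integrate ∫(6*y*log(y)) dy by parts with u = log(y), dv = (6*y) dy, so v = 3*y**2 [assuming y > 0]: now 3*y**2*log(y) + ∫(-3*y) dy.
Step 2. Evaluate the standard form: now 3*y**2*log(y) - 3*y**2/2.
Answer: 3*y**2*log(y) - 3*y**2/2.


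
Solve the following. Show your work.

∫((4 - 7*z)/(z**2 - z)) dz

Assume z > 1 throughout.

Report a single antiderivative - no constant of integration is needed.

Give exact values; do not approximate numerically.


Step 1. Decompose ∫((4 - 7*z)/(z**2 - z)) dz by partial fractions, (4 - 7*z)/(z**2 - z) = -3/(z - 1) - 4/z: now ∫(-4/z) dz + ∫(-3/(z - 1)) dz.
Step 2. Evaluate the standard form [assuming z > 1]: now -3*log(z - 1) + ∫(-4/z) dz.
Step 3. Evaluate the standard form [assuming z > 0]: now -4*log(z) - 3*log(z - 1).
Answer: -4*log(z) - 3*log(z - 1).


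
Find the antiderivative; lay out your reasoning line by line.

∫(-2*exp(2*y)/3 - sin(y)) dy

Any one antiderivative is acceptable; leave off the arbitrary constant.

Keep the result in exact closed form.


Step 1. Rewrite: now ∫(-2*exp(2*y)/3) dy + ∫(-sin(y)) dy.
Step 2. Evaluate the standard form: now cos(y) + ∫(-2*exp(2*y)/3) dy.
Step 3. Evaluate the standard form: now -exp(2*y)/3 + cos(y).
Answer: -exp(2*y)/3 + cos(y).


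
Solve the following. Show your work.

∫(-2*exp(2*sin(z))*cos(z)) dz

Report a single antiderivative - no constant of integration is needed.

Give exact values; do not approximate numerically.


Step 1. Substitute u = sin(z), turning ∫(-2*exp(2*sin(z))*cos(z)) dz into ∫(-2*exp(2*u)) du: now ∫(-2*exp(2*u)) du.
Step 2. Evaluate the standard form: now -exp(2*u).
Step 3. Substitute back u = sin(z): now -exp(2*sin(z)).
Answer: -exp(2*sin(z)).
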